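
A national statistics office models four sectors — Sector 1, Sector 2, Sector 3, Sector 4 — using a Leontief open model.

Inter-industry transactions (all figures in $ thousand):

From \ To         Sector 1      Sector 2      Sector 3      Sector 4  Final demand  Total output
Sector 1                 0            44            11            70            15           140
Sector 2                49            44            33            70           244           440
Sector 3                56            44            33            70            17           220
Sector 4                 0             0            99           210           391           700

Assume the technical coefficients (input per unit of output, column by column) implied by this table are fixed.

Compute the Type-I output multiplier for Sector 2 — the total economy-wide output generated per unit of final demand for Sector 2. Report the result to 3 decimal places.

m_2 = 1.754

Technical coefficients a_ij = z_ij / X_j:
  a_11 = 0/140 = 0.00, a_21 = 49/140 = 0.35, a_31 = 56/140 = 0.40, a_41 = 0/140 = 0.00
  a_12 = 44/440 = 0.10, a_22 = 44/440 = 0.10, a_32 = 44/440 = 0.10, a_42 = 0/440 = 0.00
  a_13 = 11/220 = 0.05, a_23 = 33/220 = 0.15, a_33 = 33/220 = 0.15, a_43 = 99/220 = 0.45
  a_14 = 70/700 = 0.10, a_24 = 70/700 = 0.10, a_34 = 70/700 = 0.10, a_44 = 210/700 = 0.30
I − A =
  [   1.00    -0.10    -0.05    -0.10]
  [  -0.35     0.90    -0.15    -0.10]
  [  -0.40    -0.10     0.85    -0.10]
  [   0.00     0.00    -0.45     0.70]
Compute the cofactors C_ij = (−1)^(i+j)·(3×3 minor ij) of I−A; the adjugate is their transpose:
adj(I−A) = Cᵀ =
  [ 0.48000   0.06300   0.08700   0.09000]
  [ 0.25250   0.51800   0.17800   0.13550]
  [ 0.27650   0.09800   0.60550   0.14000]
  [ 0.17775   0.06300   0.38925   0.69450]
det(I−A) = Σ_j (I−A)_1j·C_1j = (1.00)(0.48000) + (-0.10)(0.25250) + (-0.05)(0.27650) + (-0.10)(0.17775) = 0.42315
(I − A)⁻¹ = adj(I−A) / det(I−A) ≈
  [   1.1343     0.1489     0.2056     0.2127]
  [   0.5967     1.2242     0.4207     0.3202]
  [   0.6534     0.2316     1.4309     0.3309]
  [   0.4201     0.1489     0.9199     1.6413]
The output multiplier for sector j is the column-j sum of the Leontief inverse (I − A)⁻¹ = adj(I−A) / det(I−A).
Column 2 of adj(I−A): (0.06300, 0.51800, 0.09800, 0.06300); det(I−A) = 0.42315.
m_2 = (0.06300 + 0.51800 + 0.09800 + 0.06300) / 0.42315 = 0.742 / 0.42315 ≈ 1.754.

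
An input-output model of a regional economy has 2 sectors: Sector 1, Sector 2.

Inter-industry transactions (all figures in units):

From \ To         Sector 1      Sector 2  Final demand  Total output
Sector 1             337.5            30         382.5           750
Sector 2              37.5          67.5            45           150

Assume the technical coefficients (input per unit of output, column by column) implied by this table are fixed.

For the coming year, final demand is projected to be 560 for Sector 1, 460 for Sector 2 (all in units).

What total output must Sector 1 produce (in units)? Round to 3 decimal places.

Technical coefficients a_ij = z_ij / X_j:
  a_11 = 337.5/750 = 0.45, a_21 = 37.5/750 = 0.05
  a_12 = 30/150 = 0.20, a_22 = 67.5/150 = 0.45
I − A =
  [   0.55    -0.20]
  [  -0.05     0.55]
det(I−A) = (0.55)(0.55) − (-0.20)(-0.05) = 0.2925
adj(I−A) = [[0.55, 0.20], [0.05, 0.55]]
(I − A)⁻¹ = adj(I−A) / det(I−A) ≈
  [   1.8803     0.6838]
  [   0.1709     1.8803]
x = (I − A)⁻¹ d = adj(I−A)·d / det(I−A), with det(I−A) = 0.2925:
  x_1 = (0.55·560 + 0.20·460) / 0.2925 = 400.00 / 0.2925 ≈ 1367.521
  x_2 = (0.05·560 + 0.55·460) / 0.2925 = 281.00 / 0.2925 ≈ 960.684

x_1 = 1367.521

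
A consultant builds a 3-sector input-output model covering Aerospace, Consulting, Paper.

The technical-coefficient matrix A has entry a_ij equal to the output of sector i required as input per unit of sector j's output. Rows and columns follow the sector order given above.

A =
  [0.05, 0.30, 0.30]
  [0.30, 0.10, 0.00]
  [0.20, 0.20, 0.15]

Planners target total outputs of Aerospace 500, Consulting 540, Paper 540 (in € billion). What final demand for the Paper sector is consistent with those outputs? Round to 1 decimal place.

I − A =
  [   0.95    -0.30    -0.30]
  [  -0.30     0.90     0.00]
  [  -0.20    -0.20     0.85]
d = (I − A) x:
  d_1 = (+0.95)·500 + (-0.30)·540 + (-0.30)·540 = 151.0
  d_2 = (-0.30)·500 + (+0.90)·540 + (+0.00)·540 = 336.0
  d_3 = (-0.20)·500 + (-0.20)·540 + (+0.85)·540 = 251.0

d_3 = 251.0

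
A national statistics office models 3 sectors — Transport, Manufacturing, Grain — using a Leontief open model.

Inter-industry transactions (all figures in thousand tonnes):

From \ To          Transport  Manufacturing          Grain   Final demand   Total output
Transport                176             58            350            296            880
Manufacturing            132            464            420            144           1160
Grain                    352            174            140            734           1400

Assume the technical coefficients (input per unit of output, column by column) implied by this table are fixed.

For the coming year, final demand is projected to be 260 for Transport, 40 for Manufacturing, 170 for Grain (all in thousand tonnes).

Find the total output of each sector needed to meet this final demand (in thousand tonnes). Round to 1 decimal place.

Technical coefficients a_ij = z_ij / X_j:
  a_TT = 176/880 = 0.20, a_MT = 132/880 = 0.15, a_GT = 352/880 = 0.40
  a_TM = 58/1160 = 0.05, a_MM = 464/1160 = 0.40, a_GM = 174/1160 = 0.15
  a_TG = 350/1400 = 0.25, a_MG = 420/1400 = 0.30, a_GG = 140/1400 = 0.10
I − A =
  [   0.80    -0.05    -0.25]
  [  -0.15     0.60    -0.30]
  [  -0.40    -0.15     0.90]
Cofactors of I−A, C_ij = (−1)^(i+j)·(minor ij) (rows/columns in the sector order above):
  C_11 = (0.60)(0.90) − (-0.30)(-0.15) = 0.4950
  C_12 = −[(-0.15)(0.90) − (-0.30)(-0.40)] = 0.2550
  C_13 = (-0.15)(-0.15) − (0.60)(-0.40) = 0.2625
  C_21 = −[(-0.05)(0.90) − (-0.25)(-0.15)] = 0.0825
  C_22 = (0.80)(0.90) − (-0.25)(-0.40) = 0.6200
  C_23 = −[(0.80)(-0.15) − (-0.05)(-0.40)] = 0.1400
  C_31 = (-0.05)(-0.30) − (-0.25)(0.60) = 0.1650
  C_32 = −[(0.80)(-0.30) − (-0.25)(-0.15)] = 0.2775
  C_33 = (0.80)(0.60) − (-0.05)(-0.15) = 0.4725
det(I−A) = Σ_j (I−A)_1j·C_1j = (0.80)(0.4950) + (-0.05)(0.2550) + (-0.25)(0.2625) = 0.317625
adj(I−A) = Cᵀ =
  [ 0.4950   0.0825   0.1650]
  [ 0.2550   0.6200   0.2775]
  [ 0.2625   0.1400   0.4725]
(I − A)⁻¹ = adj(I−A) / det(I−A) ≈
  [   1.5584     0.2597     0.5195]
  [   0.8028     1.9520     0.8737]
  [   0.8264     0.4408     1.4876]
x = (I − A)⁻¹ d = adj(I−A)·d / det(I−A), with det(I−A) = 0.317625:
  x_T = (0.4950·260 + 0.0825·40 + 0.1650·170) / 0.317625 = 160.05 / 0.317625 ≈ 503.9
  x_M = (0.2550·260 + 0.6200·40 + 0.2775·170) / 0.317625 = 138.275 / 0.317625 ≈ 435.3
  x_G = (0.2625·260 + 0.1400·40 + 0.4725·170) / 0.317625 = 154.175 / 0.317625 ≈ 485.4

x_T = 503.9, x_M = 435.3, x_G = 485.4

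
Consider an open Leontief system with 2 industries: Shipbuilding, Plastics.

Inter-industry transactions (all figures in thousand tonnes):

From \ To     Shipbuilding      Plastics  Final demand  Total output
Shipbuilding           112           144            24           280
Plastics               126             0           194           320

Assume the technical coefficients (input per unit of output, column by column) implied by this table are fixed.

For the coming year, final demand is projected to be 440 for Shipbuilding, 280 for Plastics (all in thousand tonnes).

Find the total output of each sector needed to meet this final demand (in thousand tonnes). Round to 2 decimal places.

Technical coefficients a_ij = z_ij / X_j:
  a_11 = 112/280 = 0.40, a_21 = 126/280 = 0.45
  a_12 = 144/320 = 0.45, a_22 = 0/320 = 0.00
I − A =
  [   0.60    -0.45]
  [  -0.45     1.00]
det(I−A) = (0.60)(1.00) − (-0.45)(-0.45) = 0.3975
adj(I−A) = [[1.00, 0.45], [0.45, 0.60]]
(I − A)⁻¹ = adj(I−A) / det(I−A) ≈
  [   2.5157     1.1321]
  [   1.1321     1.5094]
x = (I − A)⁻¹ d = adj(I−A)·d / det(I−A), with det(I−A) = 0.3975:
  x_1 = (1.00·440 + 0.45·280) / 0.3975 = 566.00 / 0.3975 ≈ 1423.90
  x_2 = (0.45·440 + 0.60·280) / 0.3975 = 366.00 / 0.3975 ≈ 920.75

x_1 = 1423.90, x_2 = 920.75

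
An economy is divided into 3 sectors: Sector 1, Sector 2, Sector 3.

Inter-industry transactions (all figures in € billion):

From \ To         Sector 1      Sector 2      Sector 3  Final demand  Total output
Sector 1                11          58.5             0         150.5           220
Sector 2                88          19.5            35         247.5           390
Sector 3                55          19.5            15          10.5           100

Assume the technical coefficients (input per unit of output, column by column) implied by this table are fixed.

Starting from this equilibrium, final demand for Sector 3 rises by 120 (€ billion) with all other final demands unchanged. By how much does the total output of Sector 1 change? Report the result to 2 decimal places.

Technical coefficients a_ij = z_ij / X_j:
  a_11 = 11/220 = 0.05, a_21 = 88/220 = 0.40, a_31 = 55/220 = 0.25
  a_12 = 58.5/390 = 0.15, a_22 = 19.5/390 = 0.05, a_32 = 19.5/390 = 0.05
  a_13 = 0/100 = 0.00, a_23 = 35/100 = 0.35, a_33 = 15/100 = 0.15
I − A =
  [   0.95    -0.15     0.00]
  [  -0.40     0.95    -0.35]
  [  -0.25    -0.05     0.85]
Cofactors of I−A, C_ij = (−1)^(i+j)·(minor ij) (rows/columns in the sector order above):
  C_11 = (0.95)(0.85) − (-0.35)(-0.05) = 0.7900
  C_12 = −[(-0.40)(0.85) − (-0.35)(-0.25)] = 0.4275
  C_13 = (-0.40)(-0.05) − (0.95)(-0.25) = 0.2575
  C_21 = −[(-0.15)(0.85) − (0.00)(-0.05)] = 0.1275
  C_22 = (0.95)(0.85) − (0.00)(-0.25) = 0.8075
  C_23 = −[(0.95)(-0.05) − (-0.15)(-0.25)] = 0.0850
  C_31 = (-0.15)(-0.35) − (0.00)(0.95) = 0.0525
  C_32 = −[(0.95)(-0.35) − (0.00)(-0.40)] = 0.3325
  C_33 = (0.95)(0.95) − (-0.15)(-0.40) = 0.8425
det(I−A) = Σ_j (I−A)_1j·C_1j = (0.95)(0.7900) + (-0.15)(0.4275) + (0.00)(0.2575) = 0.686375
adj(I−A) = Cᵀ =
  [ 0.7900   0.1275   0.0525]
  [ 0.4275   0.8075   0.3325]
  [ 0.2575   0.0850   0.8425]
(I − A)⁻¹ = adj(I−A) / det(I−A) ≈
  [   1.1510     0.1858     0.0765]
  [   0.6228     1.1765     0.4844]
  [   0.3752     0.1238     1.2275]
Δx = (I − A)⁻¹ Δd with Δd having +120 in the Sector 3 component and 0 elsewhere.
So Δx_1 = L_13 · (+120), where L_13 = adj(I−A)_13 / det(I−A) = 0.0525 / 0.686375.
Δx_1 = 0.0525 × (+120) / 0.686375 = 6.30 / 0.686375 ≈ 9.18.

Δx_1 = 9.18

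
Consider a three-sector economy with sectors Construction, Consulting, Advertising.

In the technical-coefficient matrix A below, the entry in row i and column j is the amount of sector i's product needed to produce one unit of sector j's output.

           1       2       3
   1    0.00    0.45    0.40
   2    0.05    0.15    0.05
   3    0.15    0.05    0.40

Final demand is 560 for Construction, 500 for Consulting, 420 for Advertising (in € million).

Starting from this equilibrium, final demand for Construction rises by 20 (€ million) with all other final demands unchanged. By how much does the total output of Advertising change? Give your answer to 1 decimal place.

Δx_3 = 5.9

I − A =
  [   1.00    -0.45    -0.40]
  [  -0.05     0.85    -0.05]
  [  -0.15    -0.05     0.60]
Cofactors of I−A, C_ij = (−1)^(i+j)·(minor ij) (rows/columns in the sector order above):
  C_11 = (0.85)(0.60) − (-0.05)(-0.05) = 0.5075
  C_12 = −[(-0.05)(0.60) − (-0.05)(-0.15)] = 0.0375
  C_13 = (-0.05)(-0.05) − (0.85)(-0.15) = 0.1300
  C_21 = −[(-0.45)(0.60) − (-0.40)(-0.05)] = 0.2900
  C_22 = (1.00)(0.60) − (-0.40)(-0.15) = 0.5400
  C_23 = −[(1.00)(-0.05) − (-0.45)(-0.15)] = 0.1175
  C_31 = (-0.45)(-0.05) − (-0.40)(0.85) = 0.3625
  C_32 = −[(1.00)(-0.05) − (-0.40)(-0.05)] = 0.0700
  C_33 = (1.00)(0.85) − (-0.45)(-0.05) = 0.8275
det(I−A) = Σ_j (I−A)_1j·C_1j = (1.00)(0.5075) + (-0.45)(0.0375) + (-0.40)(0.1300) = 0.438625
adj(I−A) = Cᵀ =
  [ 0.5075   0.2900   0.3625]
  [ 0.0375   0.5400   0.0700]
  [ 0.1300   0.1175   0.8275]
(I − A)⁻¹ = adj(I−A) / det(I−A) ≈
  [   1.1570     0.6612     0.8264]
  [   0.0855     1.2311     0.1596]
  [   0.2964     0.2679     1.8866]
Δx = (I − A)⁻¹ Δd with Δd having +20 in the Construction component and 0 elsewhere.
So Δx_3 = L_31 · (+20), where L_31 = adj(I−A)_31 / det(I−A) = 0.1300 / 0.438625.
Δx_3 = 0.1300 × (+20) / 0.438625 = 2.60 / 0.438625 ≈ 5.9.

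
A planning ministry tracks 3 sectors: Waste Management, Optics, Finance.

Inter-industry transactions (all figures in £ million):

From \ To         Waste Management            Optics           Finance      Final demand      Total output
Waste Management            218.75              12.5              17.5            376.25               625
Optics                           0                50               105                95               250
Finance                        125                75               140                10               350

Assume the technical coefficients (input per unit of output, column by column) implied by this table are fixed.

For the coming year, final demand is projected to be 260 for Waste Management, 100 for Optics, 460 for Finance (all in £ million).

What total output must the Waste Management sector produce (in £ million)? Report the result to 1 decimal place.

x_W = 541.0

Technical coefficients a_ij = z_ij / X_j:
  a_WW = 218.75/625 = 0.35, a_OW = 0/625 = 0.00, a_FW = 125/625 = 0.20
  a_WO = 12.5/250 = 0.05, a_OO = 50/250 = 0.20, a_FO = 75/250 = 0.30
  a_WF = 17.5/350 = 0.05, a_OF = 105/350 = 0.30, a_FF = 140/350 = 0.40
I − A =
  [   0.65    -0.05    -0.05]
  [   0.00     0.80    -0.30]
  [  -0.20    -0.30     0.60]
Cofactors of I−A, C_ij = (−1)^(i+j)·(minor ij) (rows/columns in the sector order above):
  C_11 = (0.80)(0.60) − (-0.30)(-0.30) = 0.3900
  C_12 = −[(0.00)(0.60) − (-0.30)(-0.20)] = 0.0600
  C_13 = (0.00)(-0.30) − (0.80)(-0.20) = 0.1600
  C_21 = −[(-0.05)(0.60) − (-0.05)(-0.30)] = 0.0450
  C_22 = (0.65)(0.60) − (-0.05)(-0.20) = 0.3800
  C_23 = −[(0.65)(-0.30) − (-0.05)(-0.20)] = 0.2050
  C_31 = (-0.05)(-0.30) − (-0.05)(0.80) = 0.0550
  C_32 = −[(0.65)(-0.30) − (-0.05)(0.00)] = 0.1950
  C_33 = (0.65)(0.80) − (-0.05)(0.00) = 0.5200
det(I−A) = Σ_j (I−A)_1j·C_1j = (0.65)(0.3900) + (-0.05)(0.0600) + (-0.05)(0.1600) = 0.2425
adj(I−A) = Cᵀ =
  [ 0.3900   0.0450   0.0550]
  [ 0.0600   0.3800   0.1950]
  [ 0.1600   0.2050   0.5200]
(I − A)⁻¹ = adj(I−A) / det(I−A) ≈
  [   1.6082     0.1856     0.2268]
  [   0.2474     1.5670     0.8041]
  [   0.6598     0.8454     2.1443]
x = (I − A)⁻¹ d = adj(I−A)·d / det(I−A), with det(I−A) = 0.2425:
  x_W = (0.3900·260 + 0.0450·100 + 0.0550·460) / 0.2425 = 131.20 / 0.2425 ≈ 541.0
  x_O = (0.0600·260 + 0.3800·100 + 0.1950·460) / 0.2425 = 143.30 / 0.2425 ≈ 590.9
  x_F = (0.1600·260 + 0.2050·100 + 0.5200·460) / 0.2425 = 301.30 / 0.2425 ≈ 1242.5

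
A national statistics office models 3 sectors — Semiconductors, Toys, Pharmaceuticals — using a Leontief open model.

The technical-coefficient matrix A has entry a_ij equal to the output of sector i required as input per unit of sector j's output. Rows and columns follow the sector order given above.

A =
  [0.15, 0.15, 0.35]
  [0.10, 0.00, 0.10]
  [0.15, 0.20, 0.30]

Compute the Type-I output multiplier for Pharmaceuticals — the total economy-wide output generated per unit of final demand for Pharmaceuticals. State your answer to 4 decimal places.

I − A =
  [   0.85    -0.15    -0.35]
  [  -0.10     1.00    -0.10]
  [  -0.15    -0.20     0.70]
Cofactors of I−A, C_ij = (−1)^(i+j)·(minor ij) (rows/columns in the sector order above):
  C_11 = (1.00)(0.70) − (-0.10)(-0.20) = 0.6800
  C_12 = −[(-0.10)(0.70) − (-0.10)(-0.15)] = 0.0850
  C_13 = (-0.10)(-0.20) − (1.00)(-0.15) = 0.1700
  C_21 = −[(-0.15)(0.70) − (-0.35)(-0.20)] = 0.1750
  C_22 = (0.85)(0.70) − (-0.35)(-0.15) = 0.5425
  C_23 = −[(0.85)(-0.20) − (-0.15)(-0.15)] = 0.1925
  C_31 = (-0.15)(-0.10) − (-0.35)(1.00) = 0.3650
  C_32 = −[(0.85)(-0.10) − (-0.35)(-0.10)] = 0.1200
  C_33 = (0.85)(1.00) − (-0.15)(-0.10) = 0.8350
det(I−A) = Σ_j (I−A)_1j·C_1j = (0.85)(0.6800) + (-0.15)(0.0850) + (-0.35)(0.1700) = 0.50575
adj(I−A) = Cᵀ =
  [ 0.6800   0.1750   0.3650]
  [ 0.0850   0.5425   0.1200]
  [ 0.1700   0.1925   0.8350]
(I − A)⁻¹ = adj(I−A) / det(I−A) ≈
  [   1.34454     0.34602     0.72170]
  [   0.16807     1.07266     0.23727]
  [   0.33613     0.38062     1.65101]
The output multiplier for sector j is the column-j sum of the Leontief inverse (I − A)⁻¹ = adj(I−A) / det(I−A).
Column 3 of adj(I−A): (0.3650, 0.1200, 0.8350); det(I−A) = 0.50575.
m_3 = (0.3650 + 0.1200 + 0.8350) / 0.50575 = 1.32 / 0.50575 ≈ 2.6100.

m_3 = 2.6100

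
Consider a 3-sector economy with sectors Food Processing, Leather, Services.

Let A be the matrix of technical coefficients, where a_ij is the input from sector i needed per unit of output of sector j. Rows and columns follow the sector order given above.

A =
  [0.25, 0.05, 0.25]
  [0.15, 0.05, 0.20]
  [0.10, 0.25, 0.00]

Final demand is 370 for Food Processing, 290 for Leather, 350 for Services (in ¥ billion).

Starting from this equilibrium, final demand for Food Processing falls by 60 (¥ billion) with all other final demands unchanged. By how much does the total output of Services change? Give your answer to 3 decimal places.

Δx_S = -12.552

I − A =
  [   0.75    -0.05    -0.25]
  [  -0.15     0.95    -0.20]
  [  -0.10    -0.25     1.00]
Cofactors of I−A, C_ij = (−1)^(i+j)·(minor ij) (rows/columns in the sector order above):
  C_11 = (0.95)(1.00) − (-0.20)(-0.25) = 0.9000
  C_12 = −[(-0.15)(1.00) − (-0.20)(-0.10)] = 0.1700
  C_13 = (-0.15)(-0.25) − (0.95)(-0.10) = 0.1325
  C_21 = −[(-0.05)(1.00) − (-0.25)(-0.25)] = 0.1125
  C_22 = (0.75)(1.00) − (-0.25)(-0.10) = 0.7250
  C_23 = −[(0.75)(-0.25) − (-0.05)(-0.10)] = 0.1925
  C_31 = (-0.05)(-0.20) − (-0.25)(0.95) = 0.2475
  C_32 = −[(0.75)(-0.20) − (-0.25)(-0.15)] = 0.1875
  C_33 = (0.75)(0.95) − (-0.05)(-0.15) = 0.7050
det(I−A) = Σ_j (I−A)_1j·C_1j = (0.75)(0.9000) + (-0.05)(0.1700) + (-0.25)(0.1325) = 0.633375
adj(I−A) = Cᵀ =
  [ 0.9000   0.1125   0.2475]
  [ 0.1700   0.7250   0.1875]
  [ 0.1325   0.1925   0.7050]
(I − A)⁻¹ = adj(I−A) / det(I−A) ≈
  [   1.4210     0.1776     0.3908]
  [   0.2684     1.1447     0.2960]
  [   0.2092     0.3039     1.1131]
Δx = (I − A)⁻¹ Δd with Δd having -60 in the Food Processing component and 0 elsewhere.
So Δx_S = L_SF · (-60), where L_SF = adj(I−A)_SF / det(I−A) = 0.1325 / 0.633375.
Δx_S = 0.1325 × (-60) / 0.633375 = -7.95 / 0.633375 ≈ -12.552.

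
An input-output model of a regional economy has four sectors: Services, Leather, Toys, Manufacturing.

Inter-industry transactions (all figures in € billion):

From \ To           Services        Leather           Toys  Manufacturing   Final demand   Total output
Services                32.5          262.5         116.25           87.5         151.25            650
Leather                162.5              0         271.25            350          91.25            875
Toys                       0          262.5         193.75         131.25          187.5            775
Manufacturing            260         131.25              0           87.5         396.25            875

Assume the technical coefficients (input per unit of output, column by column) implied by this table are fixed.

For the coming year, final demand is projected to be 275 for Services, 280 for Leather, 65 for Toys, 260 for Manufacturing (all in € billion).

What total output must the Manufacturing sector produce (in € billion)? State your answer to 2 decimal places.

Technical coefficients a_ij = z_ij / X_j:
  a_SS = 32.5/650 = 0.05, a_LS = 162.5/650 = 0.25, a_TS = 0/650 = 0.00, a_MS = 260/650 = 0.40
  a_SL = 262.5/875 = 0.30, a_LL = 0/875 = 0.00, a_TL = 262.5/875 = 0.30, a_ML = 131.25/875 = 0.15
  a_ST = 116.25/775 = 0.15, a_LT = 271.25/775 = 0.35, a_TT = 193.75/775 = 0.25, a_MT = 0/775 = 0.00
  a_SM = 87.5/875 = 0.10, a_LM = 350/875 = 0.40, a_TM = 131.25/875 = 0.15, a_MM = 87.5/875 = 0.10
I − A =
  [   0.95    -0.30    -0.15    -0.10]
  [  -0.25     1.00    -0.35    -0.40]
  [   0.00    -0.30     0.75    -0.15]
  [  -0.40    -0.15     0.00     0.90]
Compute the cofactors C_ij = (−1)^(i+j)·(3×3 minor ij) of I−A; the adjugate is their transpose:
adj(I−A) = Cᵀ =
  [ 0.527625   0.257625   0.225750   0.210750]
  [ 0.309750   0.602250   0.343000   0.359250]
  [ 0.181125   0.283875   0.638750   0.252750]
  [ 0.286125   0.214875   0.157500   0.545250]
det(I−A) = Σ_j (I−A)_1j·C_1j = (0.95)(0.527625) + (-0.30)(0.309750) + (-0.15)(0.181125) + (-0.10)(0.286125) = 0.3525375
(I − A)⁻¹ = adj(I−A) / det(I−A) ≈
  [   1.4966     0.7308     0.6404     0.5978]
  [   0.8786     1.7083     0.9729     1.0190]
  [   0.5138     0.8052     1.8119     0.7169]
  [   0.8116     0.6095     0.4468     1.5466]
x = (I − A)⁻¹ d = adj(I−A)·d / det(I−A), with det(I−A) = 0.3525375:
  x_S = (0.527625·275 + 0.257625·280 + 0.225750·65 + 0.210750·260) / 0.3525375 = 286.700625 / 0.3525375 ≈ 813.25
  x_L = (0.309750·275 + 0.602250·280 + 0.343000·65 + 0.359250·260) / 0.3525375 = 369.51125 / 0.3525375 ≈ 1048.15
  x_T = (0.181125·275 + 0.283875·280 + 0.638750·65 + 0.252750·260) / 0.3525375 = 236.528125 / 0.3525375 ≈ 670.93
  x_M = (0.286125·275 + 0.214875·280 + 0.157500·65 + 0.545250·260) / 0.3525375 = 290.851875 / 0.3525375 ≈ 825.02

x_M = 825.02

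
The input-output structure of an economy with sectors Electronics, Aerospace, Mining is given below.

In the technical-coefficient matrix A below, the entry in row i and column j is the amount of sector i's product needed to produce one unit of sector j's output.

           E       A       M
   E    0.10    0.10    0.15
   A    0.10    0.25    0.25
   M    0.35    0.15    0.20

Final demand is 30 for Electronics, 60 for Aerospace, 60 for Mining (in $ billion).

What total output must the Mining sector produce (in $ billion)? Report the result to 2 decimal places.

x_M = 130.45

I − A =
  [   0.90    -0.10    -0.15]
  [  -0.10     0.75    -0.25]
  [  -0.35    -0.15     0.80]
Cofactors of I−A, C_ij = (−1)^(i+j)·(minor ij) (rows/columns in the sector order above):
  C_11 = (0.75)(0.80) − (-0.25)(-0.15) = 0.5625
  C_12 = −[(-0.10)(0.80) − (-0.25)(-0.35)] = 0.1675
  C_13 = (-0.10)(-0.15) − (0.75)(-0.35) = 0.2775
  C_21 = −[(-0.10)(0.80) − (-0.15)(-0.15)] = 0.1025
  C_22 = (0.90)(0.80) − (-0.15)(-0.35) = 0.6675
  C_23 = −[(0.90)(-0.15) − (-0.10)(-0.35)] = 0.1700
  C_31 = (-0.10)(-0.25) − (-0.15)(0.75) = 0.1375
  C_32 = −[(0.90)(-0.25) − (-0.15)(-0.10)] = 0.2400
  C_33 = (0.90)(0.75) − (-0.10)(-0.10) = 0.6650
det(I−A) = Σ_j (I−A)_1j·C_1j = (0.90)(0.5625) + (-0.10)(0.1675) + (-0.15)(0.2775) = 0.447875
adj(I−A) = Cᵀ =
  [ 0.5625   0.1025   0.1375]
  [ 0.1675   0.6675   0.2400]
  [ 0.2775   0.1700   0.6650]
(I − A)⁻¹ = adj(I−A) / det(I−A) ≈
  [   1.2559     0.2289     0.3070]
  [   0.3740     1.4904     0.5359]
  [   0.6196     0.3796     1.4848]
x = (I − A)⁻¹ d = adj(I−A)·d / det(I−A), with det(I−A) = 0.447875:
  x_E = (0.5625·30 + 0.1025·60 + 0.1375·60) / 0.447875 = 31.275 / 0.447875 ≈ 69.83
  x_A = (0.1675·30 + 0.6675·60 + 0.2400·60) / 0.447875 = 59.475 / 0.447875 ≈ 132.79
  x_M = (0.2775·30 + 0.1700·60 + 0.6650·60) / 0.447875 = 58.425 / 0.447875 ≈ 130.45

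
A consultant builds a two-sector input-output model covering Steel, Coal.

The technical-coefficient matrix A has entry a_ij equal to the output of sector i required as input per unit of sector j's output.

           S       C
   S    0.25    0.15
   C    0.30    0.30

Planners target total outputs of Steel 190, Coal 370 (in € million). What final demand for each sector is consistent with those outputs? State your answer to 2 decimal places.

d_S = 87.00, d_C = 202.00

I − A =
  [   0.75    -0.15]
  [  -0.30     0.70]
d = (I − A) x:
  d_S = (+0.75)·190 + (-0.15)·370 = 87.00
  d_C = (-0.30)·190 + (+0.70)·370 = 202.00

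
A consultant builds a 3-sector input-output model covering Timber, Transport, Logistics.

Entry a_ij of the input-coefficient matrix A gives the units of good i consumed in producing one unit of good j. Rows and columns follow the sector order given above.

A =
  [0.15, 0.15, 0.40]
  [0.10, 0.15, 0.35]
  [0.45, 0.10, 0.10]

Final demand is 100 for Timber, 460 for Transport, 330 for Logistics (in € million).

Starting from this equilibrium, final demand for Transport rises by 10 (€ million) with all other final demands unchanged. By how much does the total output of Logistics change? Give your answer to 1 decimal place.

I − A =
  [   0.85    -0.15    -0.40]
  [  -0.10     0.85    -0.35]
  [  -0.45    -0.10     0.90]
Cofactors of I−A, C_ij = (−1)^(i+j)·(minor ij) (rows/columns in the sector order above):
  C_11 = (0.85)(0.90) − (-0.35)(-0.10) = 0.7300
  C_12 = −[(-0.10)(0.90) − (-0.35)(-0.45)] = 0.2475
  C_13 = (-0.10)(-0.10) − (0.85)(-0.45) = 0.3925
  C_21 = −[(-0.15)(0.90) − (-0.40)(-0.10)] = 0.1750
  C_22 = (0.85)(0.90) − (-0.40)(-0.45) = 0.5850
  C_23 = −[(0.85)(-0.10) − (-0.15)(-0.45)] = 0.1525
  C_31 = (-0.15)(-0.35) − (-0.40)(0.85) = 0.3925
  C_32 = −[(0.85)(-0.35) − (-0.40)(-0.10)] = 0.3375
  C_33 = (0.85)(0.85) − (-0.15)(-0.10) = 0.7075
det(I−A) = Σ_j (I−A)_1j·C_1j = (0.85)(0.7300) + (-0.15)(0.2475) + (-0.40)(0.3925) = 0.426375
adj(I−A) = Cᵀ =
  [ 0.7300   0.1750   0.3925]
  [ 0.2475   0.5850   0.3375]
  [ 0.3925   0.1525   0.7075]
(I − A)⁻¹ = adj(I−A) / det(I−A) ≈
  [   1.7121     0.4104     0.9206]
  [   0.5805     1.3720     0.7916]
  [   0.9206     0.3577     1.6593]
Δx = (I − A)⁻¹ Δd with Δd having +10 in the Transport component and 0 elsewhere.
So Δx_3 = L_32 · (+10), where L_32 = adj(I−A)_32 / det(I−A) = 0.1525 / 0.426375.
Δx_3 = 0.1525 × (+10) / 0.426375 = 1.525 / 0.426375 ≈ 3.6.

Δx_3 = 3.6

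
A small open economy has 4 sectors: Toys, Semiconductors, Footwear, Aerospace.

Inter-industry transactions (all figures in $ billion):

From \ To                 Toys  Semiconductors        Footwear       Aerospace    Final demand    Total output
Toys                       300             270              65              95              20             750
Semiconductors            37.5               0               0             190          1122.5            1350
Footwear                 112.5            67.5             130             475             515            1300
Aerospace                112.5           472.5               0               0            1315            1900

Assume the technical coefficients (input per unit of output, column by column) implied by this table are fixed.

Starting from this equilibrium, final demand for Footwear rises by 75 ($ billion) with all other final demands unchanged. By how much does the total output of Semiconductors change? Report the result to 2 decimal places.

Δx_2 = 0.50

Technical coefficients a_ij = z_ij / X_j:
  a_11 = 300/750 = 0.40, a_21 = 37.5/750 = 0.05, a_31 = 112.5/750 = 0.15, a_41 = 112.5/750 = 0.15
  a_12 = 270/1350 = 0.20, a_22 = 0/1350 = 0.00, a_32 = 67.5/1350 = 0.05, a_42 = 472.5/1350 = 0.35
  a_13 = 65/1300 = 0.05, a_23 = 0/1300 = 0.00, a_33 = 130/1300 = 0.10, a_43 = 0/1300 = 0.00
  a_14 = 95/1900 = 0.05, a_24 = 190/1900 = 0.10, a_34 = 475/1900 = 0.25, a_44 = 0/1900 = 0.00
I − A =
  [   0.60    -0.20    -0.05    -0.05]
  [  -0.05     1.00     0.00    -0.10]
  [  -0.15    -0.05     0.90    -0.25]
  [  -0.15    -0.35     0.00     1.00]
Compute the cofactors C_ij = (−1)^(i+j)·(3×3 minor ij) of I−A; the adjugate is their transpose:
adj(I−A) = Cᵀ =
  [ 0.868500   0.202625   0.048250   0.075750]
  [ 0.058500   0.523875   0.003250   0.056125]
  [ 0.189875   0.122250   0.557625   0.161125]
  [ 0.150750   0.213750   0.008375   0.523375]
det(I−A) = Σ_j (I−A)_1j·C_1j = (0.60)(0.868500) + (-0.20)(0.058500) + (-0.05)(0.189875) + (-0.05)(0.150750) = 0.49236875
(I − A)⁻¹ = adj(I−A) / det(I−A) ≈
  [   1.7639     0.4115     0.0980     0.1538]
  [   0.1188     1.0640     0.0066     0.1140]
  [   0.3856     0.2483     1.1325     0.3272]
  [   0.3062     0.4341     0.0170     1.0630]
Δx = (I − A)⁻¹ Δd with Δd having +75 in the Footwear component and 0 elsewhere.
So Δx_2 = L_23 · (+75), where L_23 = adj(I−A)_23 / det(I−A) = 0.003250 / 0.49236875.
Δx_2 = 0.003250 × (+75) / 0.49236875 = 0.24375 / 0.49236875 ≈ 0.50.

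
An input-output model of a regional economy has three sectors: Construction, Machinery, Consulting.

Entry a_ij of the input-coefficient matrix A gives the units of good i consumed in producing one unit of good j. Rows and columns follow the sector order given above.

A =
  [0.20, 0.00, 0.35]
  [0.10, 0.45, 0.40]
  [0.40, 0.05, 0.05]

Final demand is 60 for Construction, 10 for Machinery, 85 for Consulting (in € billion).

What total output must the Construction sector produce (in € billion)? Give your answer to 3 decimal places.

x_1 = 144.432

I − A =
  [   0.80     0.00    -0.35]
  [  -0.10     0.55    -0.40]
  [  -0.40    -0.05     0.95]
Cofactors of I−A, C_ij = (−1)^(i+j)·(minor ij) (rows/columns in the sector order above):
  C_11 = (0.55)(0.95) − (-0.40)(-0.05) = 0.5025
  C_12 = −[(-0.10)(0.95) − (-0.40)(-0.40)] = 0.2550
  C_13 = (-0.10)(-0.05) − (0.55)(-0.40) = 0.2250
  C_21 = −[(0.00)(0.95) − (-0.35)(-0.05)] = 0.0175
  C_22 = (0.80)(0.95) − (-0.35)(-0.40) = 0.6200
  C_23 = −[(0.80)(-0.05) − (0.00)(-0.40)] = 0.0400
  C_31 = (0.00)(-0.40) − (-0.35)(0.55) = 0.1925
  C_32 = −[(0.80)(-0.40) − (-0.35)(-0.10)] = 0.3550
  C_33 = (0.80)(0.55) − (0.00)(-0.10) = 0.4400
det(I−A) = Σ_j (I−A)_1j·C_1j = (0.80)(0.5025) + (0.00)(0.2550) + (-0.35)(0.2250) = 0.32325
adj(I−A) = Cᵀ =
  [ 0.5025   0.0175   0.1925]
  [ 0.2550   0.6200   0.3550]
  [ 0.2250   0.0400   0.4400]
(I − A)⁻¹ = adj(I−A) / det(I−A) ≈
  [   1.5545     0.0541     0.5955]
  [   0.7889     1.9180     1.0982]
  [   0.6961     0.1237     1.3612]
x = (I − A)⁻¹ d = adj(I−A)·d / det(I−A), with det(I−A) = 0.32325:
  x_1 = (0.5025·60 + 0.0175·10 + 0.1925·85) / 0.32325 = 46.6875 / 0.32325 ≈ 144.432
  x_2 = (0.2550·60 + 0.6200·10 + 0.3550·85) / 0.32325 = 51.675 / 0.32325 ≈ 159.861
  x_3 = (0.2250·60 + 0.0400·10 + 0.4400·85) / 0.32325 = 51.30 / 0.32325 ≈ 158.701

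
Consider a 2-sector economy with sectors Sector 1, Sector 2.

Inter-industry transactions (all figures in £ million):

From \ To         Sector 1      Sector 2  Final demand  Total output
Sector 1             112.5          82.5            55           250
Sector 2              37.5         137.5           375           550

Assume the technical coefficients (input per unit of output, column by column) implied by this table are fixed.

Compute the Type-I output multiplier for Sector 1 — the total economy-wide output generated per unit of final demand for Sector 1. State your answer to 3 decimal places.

m_1 = 2.308

Technical coefficients a_ij = z_ij / X_j:
  a_11 = 112.5/250 = 0.45, a_21 = 37.5/250 = 0.15
  a_12 = 82.5/550 = 0.15, a_22 = 137.5/550 = 0.25
I − A =
  [   0.55    -0.15]
  [  -0.15     0.75]
det(I−A) = (0.55)(0.75) − (-0.15)(-0.15) = 0.3900
adj(I−A) = [[0.75, 0.15], [0.15, 0.55]]
(I − A)⁻¹ = adj(I−A) / det(I−A) ≈
  [   1.9231     0.3846]
  [   0.3846     1.4103]
The output multiplier for sector j is the column-j sum of the Leontief inverse (I − A)⁻¹ = adj(I−A) / det(I−A).
Column 1 of adj(I−A): (0.75, 0.15); det(I−A) = 0.3900.
m_1 = (0.75 + 0.15) / 0.3900 = 0.90 / 0.3900 ≈ 2.308.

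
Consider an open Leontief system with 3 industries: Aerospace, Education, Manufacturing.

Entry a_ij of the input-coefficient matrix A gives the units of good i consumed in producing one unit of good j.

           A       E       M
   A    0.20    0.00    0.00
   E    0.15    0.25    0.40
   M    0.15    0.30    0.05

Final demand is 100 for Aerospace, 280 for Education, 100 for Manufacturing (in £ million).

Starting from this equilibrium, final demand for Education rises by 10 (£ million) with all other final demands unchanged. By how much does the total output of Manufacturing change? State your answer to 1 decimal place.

Δx_M = 5.1

I − A =
  [   0.80     0.00     0.00]
  [  -0.15     0.75    -0.40]
  [  -0.15    -0.30     0.95]
Cofactors of I−A, C_ij = (−1)^(i+j)·(minor ij) (rows/columns in the sector order above):
  C_11 = (0.75)(0.95) − (-0.40)(-0.30) = 0.5925
  C_12 = −[(-0.15)(0.95) − (-0.40)(-0.15)] = 0.2025
  C_13 = (-0.15)(-0.30) − (0.75)(-0.15) = 0.1575
  C_21 = −[(0.00)(0.95) − (0.00)(-0.30)] = 0.0000
  C_22 = (0.80)(0.95) − (0.00)(-0.15) = 0.7600
  C_23 = −[(0.80)(-0.30) − (0.00)(-0.15)] = 0.2400
  C_31 = (0.00)(-0.40) − (0.00)(0.75) = 0.0000
  C_32 = −[(0.80)(-0.40) − (0.00)(-0.15)] = 0.3200
  C_33 = (0.80)(0.75) − (0.00)(-0.15) = 0.6000
det(I−A) = Σ_j (I−A)_1j·C_1j = (0.80)(0.5925) + (0.00)(0.2025) + (0.00)(0.1575) = 0.4740
adj(I−A) = Cᵀ =
  [ 0.5925   0.0000   0.0000]
  [ 0.2025   0.7600   0.3200]
  [ 0.1575   0.2400   0.6000]
(I − A)⁻¹ = adj(I−A) / det(I−A) ≈
  [   1.2500     0.0000     0.0000]
  [   0.4272     1.6034     0.6751]
  [   0.3323     0.5063     1.2658]
Δx = (I − A)⁻¹ Δd with Δd having +10 in the Education component and 0 elsewhere.
So Δx_M = L_ME · (+10), where L_ME = adj(I−A)_ME / det(I−A) = 0.2400 / 0.4740.
Δx_M = 0.2400 × (+10) / 0.4740 = 2.40 / 0.4740 ≈ 5.1.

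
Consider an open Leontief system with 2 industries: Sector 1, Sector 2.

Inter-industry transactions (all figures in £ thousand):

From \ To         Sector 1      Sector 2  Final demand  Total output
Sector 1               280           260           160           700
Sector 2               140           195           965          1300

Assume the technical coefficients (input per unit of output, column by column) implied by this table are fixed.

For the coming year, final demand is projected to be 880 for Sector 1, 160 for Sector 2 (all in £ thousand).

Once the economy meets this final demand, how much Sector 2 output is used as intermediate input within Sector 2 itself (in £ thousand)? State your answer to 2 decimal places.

Technical coefficients a_ij = z_ij / X_j:
  a_11 = 280/700 = 0.40, a_21 = 140/700 = 0.20
  a_12 = 260/1300 = 0.20, a_22 = 195/1300 = 0.15
I − A =
  [   0.60    -0.20]
  [  -0.20     0.85]
det(I−A) = (0.60)(0.85) − (-0.20)(-0.20) = 0.4700
adj(I−A) = [[0.85, 0.20], [0.20, 0.60]]
(I − A)⁻¹ = adj(I−A) / det(I−A) ≈
  [   1.8085     0.4255]
  [   0.4255     1.2766]
First solve x = (I − A)⁻¹ d = adj(I−A)·d / det(I−A); in particular x_2 = (0.20·880 + 0.60·160) / 0.4700 = 272.00 / 0.4700 ≈ 578.7234.
Intermediate flow from 2 to 2: z_22 = a_22 · x_2 = 0.15 × 272.00 / 0.4700 = 40.80 / 0.4700 ≈ 86.81.

z_22 = 86.81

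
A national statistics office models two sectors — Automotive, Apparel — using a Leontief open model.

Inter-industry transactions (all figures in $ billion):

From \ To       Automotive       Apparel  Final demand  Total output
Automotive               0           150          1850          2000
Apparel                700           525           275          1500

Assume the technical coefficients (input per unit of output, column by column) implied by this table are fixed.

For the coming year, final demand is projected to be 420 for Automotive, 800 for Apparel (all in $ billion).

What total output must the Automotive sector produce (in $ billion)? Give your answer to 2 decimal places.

x_1 = 573.98

Technical coefficients a_ij = z_ij / X_j:
  a_11 = 0/2000 = 0.00, a_21 = 700/2000 = 0.35
  a_12 = 150/1500 = 0.10, a_22 = 525/1500 = 0.35
I − A =
  [   1.00    -0.10]
  [  -0.35     0.65]
det(I−A) = (1.00)(0.65) − (-0.10)(-0.35) = 0.6150
adj(I−A) = [[0.65, 0.10], [0.35, 1.00]]
(I − A)⁻¹ = adj(I−A) / det(I−A) ≈
  [   1.0569     0.1626]
  [   0.5691     1.6260]
x = (I − A)⁻¹ d = adj(I−A)·d / det(I−A), with det(I−A) = 0.6150:
  x_1 = (0.65·420 + 0.10·800) / 0.6150 = 353.00 / 0.6150 ≈ 573.98
  x_2 = (0.35·420 + 1.00·800) / 0.6150 = 947.00 / 0.6150 ≈ 1539.84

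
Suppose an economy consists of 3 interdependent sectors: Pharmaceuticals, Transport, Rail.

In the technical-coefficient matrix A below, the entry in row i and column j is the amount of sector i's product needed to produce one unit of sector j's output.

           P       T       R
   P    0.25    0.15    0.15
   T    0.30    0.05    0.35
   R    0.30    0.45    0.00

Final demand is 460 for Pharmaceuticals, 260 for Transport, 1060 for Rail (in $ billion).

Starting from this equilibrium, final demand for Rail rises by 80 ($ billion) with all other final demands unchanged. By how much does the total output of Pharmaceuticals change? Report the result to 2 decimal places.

Δx_P = 33.15

I − A =
  [   0.75    -0.15    -0.15]
  [  -0.30     0.95    -0.35]
  [  -0.30    -0.45     1.00]
Cofactors of I−A, C_ij = (−1)^(i+j)·(minor ij) (rows/columns in the sector order above):
  C_11 = (0.95)(1.00) − (-0.35)(-0.45) = 0.7925
  C_12 = −[(-0.30)(1.00) − (-0.35)(-0.30)] = 0.4050
  C_13 = (-0.30)(-0.45) − (0.95)(-0.30) = 0.4200
  C_21 = −[(-0.15)(1.00) − (-0.15)(-0.45)] = 0.2175
  C_22 = (0.75)(1.00) − (-0.15)(-0.30) = 0.7050
  C_23 = −[(0.75)(-0.45) − (-0.15)(-0.30)] = 0.3825
  C_31 = (-0.15)(-0.35) − (-0.15)(0.95) = 0.1950
  C_32 = −[(0.75)(-0.35) − (-0.15)(-0.30)] = 0.3075
  C_33 = (0.75)(0.95) − (-0.15)(-0.30) = 0.6675
det(I−A) = Σ_j (I−A)_1j·C_1j = (0.75)(0.7925) + (-0.15)(0.4050) + (-0.15)(0.4200) = 0.470625
adj(I−A) = Cᵀ =
  [ 0.7925   0.2175   0.1950]
  [ 0.4050   0.7050   0.3075]
  [ 0.4200   0.3825   0.6675]
(I − A)⁻¹ = adj(I−A) / det(I−A) ≈
  [   1.6839     0.4622     0.4143]
  [   0.8606     1.4980     0.6534]
  [   0.8924     0.8127     1.4183]
Δx = (I − A)⁻¹ Δd with Δd having +80 in the Rail component and 0 elsewhere.
So Δx_P = L_PR · (+80), where L_PR = adj(I−A)_PR / det(I−A) = 0.1950 / 0.470625.
Δx_P = 0.1950 × (+80) / 0.470625 = 15.60 / 0.470625 ≈ 33.15.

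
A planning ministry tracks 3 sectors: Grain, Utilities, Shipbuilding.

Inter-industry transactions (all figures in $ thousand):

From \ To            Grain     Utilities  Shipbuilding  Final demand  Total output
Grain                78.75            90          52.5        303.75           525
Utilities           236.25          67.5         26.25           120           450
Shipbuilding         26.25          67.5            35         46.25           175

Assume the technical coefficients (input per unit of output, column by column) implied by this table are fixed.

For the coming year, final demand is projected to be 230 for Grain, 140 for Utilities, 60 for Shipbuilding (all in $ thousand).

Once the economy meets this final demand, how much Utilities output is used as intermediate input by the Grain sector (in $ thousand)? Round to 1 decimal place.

Technical coefficients a_ij = z_ij / X_j:
  a_11 = 78.75/525 = 0.15, a_21 = 236.25/525 = 0.45, a_31 = 26.25/525 = 0.05
  a_12 = 90/450 = 0.20, a_22 = 67.5/450 = 0.15, a_32 = 67.5/450 = 0.15
  a_13 = 52.5/175 = 0.30, a_23 = 26.25/175 = 0.15, a_33 = 35/175 = 0.20
I − A =
  [   0.85    -0.20    -0.30]
  [  -0.45     0.85    -0.15]
  [  -0.05    -0.15     0.80]
Cofactors of I−A, C_ij = (−1)^(i+j)·(minor ij) (rows/columns in the sector order above):
  C_11 = (0.85)(0.80) − (-0.15)(-0.15) = 0.6575
  C_12 = −[(-0.45)(0.80) − (-0.15)(-0.05)] = 0.3675
  C_13 = (-0.45)(-0.15) − (0.85)(-0.05) = 0.1100
  C_21 = −[(-0.20)(0.80) − (-0.30)(-0.15)] = 0.2050
  C_22 = (0.85)(0.80) − (-0.30)(-0.05) = 0.6650
  C_23 = −[(0.85)(-0.15) − (-0.20)(-0.05)] = 0.1375
  C_31 = (-0.20)(-0.15) − (-0.30)(0.85) = 0.2850
  C_32 = −[(0.85)(-0.15) − (-0.30)(-0.45)] = 0.2625
  C_33 = (0.85)(0.85) − (-0.20)(-0.45) = 0.6325
det(I−A) = Σ_j (I−A)_1j·C_1j = (0.85)(0.6575) + (-0.20)(0.3675) + (-0.30)(0.1100) = 0.452375
adj(I−A) = Cᵀ =
  [ 0.6575   0.2050   0.2850]
  [ 0.3675   0.6650   0.2625]
  [ 0.1100   0.1375   0.6325]
(I − A)⁻¹ = adj(I−A) / det(I−A) ≈
  [   1.4534     0.4532     0.6300]
  [   0.8124     1.4700     0.5803]
  [   0.2432     0.3040     1.3982]
First solve x = (I − A)⁻¹ d = adj(I−A)·d / det(I−A); in particular x_1 = (0.6575·230 + 0.2050·140 + 0.2850·60) / 0.452375 = 197.025 / 0.452375 ≈ 435.535.
Intermediate flow from 2 to 1: z_21 = a_21 · x_1 = 0.45 × 197.025 / 0.452375 = 88.66125 / 0.452375 ≈ 196.0.

z_21 = 196.0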